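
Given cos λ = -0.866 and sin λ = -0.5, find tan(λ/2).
tan(λ/2) = sin λ / (1 + cos λ) = -3.731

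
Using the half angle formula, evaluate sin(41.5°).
sin(41.5°) = √((1 - cos 83°)/2) = 0.6626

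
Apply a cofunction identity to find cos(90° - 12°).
cos(90° - 12°) = sin(12°) = 0.2079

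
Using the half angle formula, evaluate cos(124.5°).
cos(124.5°) = -√((1 + cos 249°)/2) = -0.5664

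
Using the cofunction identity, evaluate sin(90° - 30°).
sin(90° - 30°) = cos(30°) = √3/2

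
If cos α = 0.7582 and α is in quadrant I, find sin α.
sin α = 0.652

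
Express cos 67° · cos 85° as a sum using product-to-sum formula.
cos 67° cos 85° = (1/2)[cos(67°-85°) + cos(67°+85°)]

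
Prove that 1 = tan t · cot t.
RHS = (sin t/cos t) · (cos t/sin t) = 1 = LHS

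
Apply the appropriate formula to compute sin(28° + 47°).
sin(28° + 47°) = sin 28° cos 47° + cos 28° sin 47° = (√6+√2)/4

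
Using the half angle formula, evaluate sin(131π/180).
sin(131π/180) = √((1 - cos 131π/90)/2) = 0.7547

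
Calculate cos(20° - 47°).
cos(20° - 47°) = cos 20° cos 47° + sin 20° sin 47° = 0.891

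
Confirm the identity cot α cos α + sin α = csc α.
LHS = cos²α/sin α + sin α = (cos²α + sin²α)/sin α = 1/sin α = csc α = RHS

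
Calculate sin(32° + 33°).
sin(32° + 33°) = sin 32° cos 33° + cos 32° sin 33° = 0.9063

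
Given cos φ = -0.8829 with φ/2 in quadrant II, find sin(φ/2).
sin(φ/2) = ±√((1 - cos φ)/2); positive since φ/2 ∈ QII, so sin(φ/2) = 0.9703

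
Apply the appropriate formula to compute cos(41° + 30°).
cos(41° + 30°) = cos 41° cos 30° - sin 41° sin 30° = 0.3256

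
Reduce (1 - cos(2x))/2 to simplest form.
(1 - cos(2x))/2 = sin²x (using Power reduction)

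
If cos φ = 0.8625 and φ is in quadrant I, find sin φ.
sin φ = 0.5061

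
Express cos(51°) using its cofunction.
cos(51°) = sin(90° - 51°) = sin(39°)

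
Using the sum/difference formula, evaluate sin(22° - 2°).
sin(22° - 2°) = sin 22° cos 2° - cos 22° sin 2° = 0.342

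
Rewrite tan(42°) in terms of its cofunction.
tan(42°) = cot(90° - 42°) = cot(48°)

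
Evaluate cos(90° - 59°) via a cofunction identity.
cos(90° - 59°) = sin(59°) = 0.8572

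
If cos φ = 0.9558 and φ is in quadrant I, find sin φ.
sin φ = 0.294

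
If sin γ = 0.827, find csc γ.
csc γ = 1/sin γ = 1.209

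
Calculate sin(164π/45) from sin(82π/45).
sin(164π/45) = 2 sin 82π/45 cos 82π/45 = -0.8988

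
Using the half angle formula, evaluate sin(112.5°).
sin(112.5°) = √((1 - cos 225°)/2) = √(2+√2)/2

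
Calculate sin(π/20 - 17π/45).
sin(π/20 - 17π/45) = sin π/20 cos 17π/45 - cos π/20 sin 17π/45 = -0.8572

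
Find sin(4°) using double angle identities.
sin(4°) = 2 sin 2° cos 2° = 0.06976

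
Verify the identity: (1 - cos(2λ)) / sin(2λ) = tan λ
LHS = 2sin²λ / (2 sin λ cos λ) = sin λ/cos λ = tan λ = RHS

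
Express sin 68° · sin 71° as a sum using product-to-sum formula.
sin 68° sin 71° = (1/2)[cos(68°-71°) - cos(68°+71°)]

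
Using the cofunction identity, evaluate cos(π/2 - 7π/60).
cos(π/2 - 7π/60) = sin(7π/60) = 0.3584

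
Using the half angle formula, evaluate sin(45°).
sin(45°) = √((1 - cos 90°)/2) = √2/2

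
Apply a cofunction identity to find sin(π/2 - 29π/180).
sin(π/2 - 29π/180) = cos(29π/180) = 0.8746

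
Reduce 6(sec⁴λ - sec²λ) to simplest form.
6(sec⁴λ - sec²λ) = 6(tan⁴λ + tan²λ) (using Pythagorean)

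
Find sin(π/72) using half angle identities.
sin(π/72) = √((1 - cos π/36)/2) = 0.04362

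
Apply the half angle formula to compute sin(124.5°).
sin(124.5°) = √((1 - cos 249°)/2) = 0.8241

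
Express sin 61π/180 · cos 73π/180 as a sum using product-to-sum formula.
sin 61π/180 cos 73π/180 = (1/2)[sin(61π/180+73π/180) + sin(61π/180-73π/180)]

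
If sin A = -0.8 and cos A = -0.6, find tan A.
tan A = sin A / cos A = 1.333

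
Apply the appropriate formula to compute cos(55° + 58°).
cos(55° + 58°) = cos 55° cos 58° - sin 55° sin 58° = -0.3907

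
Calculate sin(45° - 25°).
sin(45° - 25°) = sin 45° cos 25° - cos 45° sin 25° = 0.342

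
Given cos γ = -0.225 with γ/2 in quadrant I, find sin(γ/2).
sin(γ/2) = ±√((1 - cos γ)/2); positive since γ/2 ∈ QI, so sin(γ/2) = 0.7826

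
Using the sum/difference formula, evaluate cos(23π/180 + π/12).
cos(23π/180 + π/12) = cos 23π/180 cos π/12 - sin 23π/180 sin π/12 = 0.788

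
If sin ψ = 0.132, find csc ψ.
csc ψ = 1/sin ψ = 7.576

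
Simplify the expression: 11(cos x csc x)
11(cos x csc x) = 11(cot x) (using Reciprocal + quotient)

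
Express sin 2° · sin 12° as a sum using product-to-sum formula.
sin 2° sin 12° = (1/2)[cos(2°-12°) - cos(2°+12°)]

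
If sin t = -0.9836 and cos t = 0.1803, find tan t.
tan t = sin t / cos t = -5.455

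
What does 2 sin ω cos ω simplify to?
2 sin ω cos ω = sin(2ω) (using Double angle)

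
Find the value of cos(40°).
cos(40°) = 0.766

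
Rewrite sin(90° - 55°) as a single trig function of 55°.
sin(90° - 55°) = cos(55°)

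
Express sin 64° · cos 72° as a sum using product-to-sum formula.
sin 64° cos 72° = (1/2)[sin(64°+72°) + sin(64°-72°)]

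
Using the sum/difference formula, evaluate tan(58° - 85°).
tan(58° - 85°) = (tan 58° - tan 85°)/(1 + tan 58° tan 85°) = -0.5095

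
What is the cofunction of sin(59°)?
sin(59°) = cos(90° - 59°) = cos(31°)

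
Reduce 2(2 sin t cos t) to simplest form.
2(2 sin t cos t) = 2(sin(2t)) (using Double angle)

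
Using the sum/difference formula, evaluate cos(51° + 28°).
cos(51° + 28°) = cos 51° cos 28° - sin 51° sin 28° = 0.1908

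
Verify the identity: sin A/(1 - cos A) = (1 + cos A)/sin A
LHS = sin A(1 + cos A) / ((1 - cos A)(1 + cos A)) = sin A(1 + cos A) / (1 - cos²A) = sin A(1 + cos A) / sin²A = (1 + cos A)/sin A = RHS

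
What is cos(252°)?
cos(252°) = -0.309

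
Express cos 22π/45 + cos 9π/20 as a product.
cos 22π/45 + cos 9π/20 = 2 cos(169π/360) cos(7π/360)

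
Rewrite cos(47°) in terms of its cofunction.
cos(47°) = sin(90° - 47°) = sin(43°)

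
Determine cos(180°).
cos(180°) = -1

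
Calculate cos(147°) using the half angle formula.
cos(147°) = -√((1 + cos 294°)/2) = -0.8387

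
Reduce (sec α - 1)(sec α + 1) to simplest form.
(sec α - 1)(sec α + 1) = tan²α (using Diff. of squares)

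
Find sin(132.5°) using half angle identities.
sin(132.5°) = √((1 - cos 265°)/2) = 0.7373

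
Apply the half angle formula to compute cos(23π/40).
cos(23π/40) = -√((1 + cos 23π/20)/2) = -0.2334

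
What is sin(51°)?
sin(51°) = 0.7771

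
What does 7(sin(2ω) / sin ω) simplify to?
7(sin(2ω) / sin ω) = 7(2 cos ω) (using Double angle)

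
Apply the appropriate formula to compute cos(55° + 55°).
cos(55° + 55°) = cos 55° cos 55° - sin 55° sin 55° = -0.342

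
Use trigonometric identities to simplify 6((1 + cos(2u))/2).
6((1 + cos(2u))/2) = 6(cos²u) (using Power reduction)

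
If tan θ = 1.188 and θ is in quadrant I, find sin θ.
sin θ = 0.765 (using tan²θ + 1 = sec²θ)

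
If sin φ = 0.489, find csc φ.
csc φ = 1/sin φ = 2.045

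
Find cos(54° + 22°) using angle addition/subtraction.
cos(54° + 22°) = cos 54° cos 22° - sin 54° sin 22° = 0.2419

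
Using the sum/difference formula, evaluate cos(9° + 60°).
cos(9° + 60°) = cos 9° cos 60° - sin 9° sin 60° = 0.3584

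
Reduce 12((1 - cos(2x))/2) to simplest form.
12((1 - cos(2x))/2) = 12(sin²x) (using Power reduction)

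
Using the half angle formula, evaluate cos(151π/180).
cos(151π/180) = -√((1 + cos 151π/90)/2) = -0.8746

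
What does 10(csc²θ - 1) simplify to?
10(csc²θ - 1) = 10(cot²θ) (using Pythagorean identity)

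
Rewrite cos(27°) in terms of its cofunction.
cos(27°) = sin(90° - 27°) = sin(63°)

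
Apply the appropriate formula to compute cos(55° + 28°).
cos(55° + 28°) = cos 55° cos 28° - sin 55° sin 28° = 0.1219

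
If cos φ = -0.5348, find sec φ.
sec φ = 1/cos φ = -1.87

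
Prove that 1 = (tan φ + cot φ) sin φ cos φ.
RHS = (sin φ/cos φ + cos φ/sin φ) sin φ cos φ = ((sin²φ + cos²φ)/(sin φ cos φ)) · sin φ cos φ = sin²φ + cos²φ = 1 = LHS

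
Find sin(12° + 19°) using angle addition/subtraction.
sin(12° + 19°) = sin 12° cos 19° + cos 12° sin 19° = 0.515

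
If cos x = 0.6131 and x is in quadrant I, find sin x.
sin x = 0.79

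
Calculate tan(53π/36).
tan(53π/36) = 11.43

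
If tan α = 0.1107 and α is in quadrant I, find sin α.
sin α = 0.11 (using tan²α + 1 = sec²α)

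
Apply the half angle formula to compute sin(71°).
sin(71°) = √((1 - cos 142°)/2) = 0.9455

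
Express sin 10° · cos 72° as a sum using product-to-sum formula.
sin 10° cos 72° = (1/2)[sin(10°+72°) + sin(10°-72°)]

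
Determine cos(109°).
cos(109°) = -0.3256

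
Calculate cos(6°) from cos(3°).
cos(6°) = cos²3° - sin²3° = 0.9945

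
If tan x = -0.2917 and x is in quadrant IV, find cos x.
cos x = 0.96 (using tan²x + 1 = sec²x)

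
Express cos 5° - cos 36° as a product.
cos 5° - cos 36° = -2 sin(20.5°) sin(-15.5°)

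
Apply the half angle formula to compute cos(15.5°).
cos(15.5°) = √((1 + cos 31°)/2) = 0.9636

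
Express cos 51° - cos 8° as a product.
cos 51° - cos 8° = -2 sin(29.5°) sin(21.5°)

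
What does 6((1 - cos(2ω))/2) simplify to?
6((1 - cos(2ω))/2) = 6(sin²ω) (using Power reduction)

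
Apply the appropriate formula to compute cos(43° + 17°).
cos(43° + 17°) = cos 43° cos 17° - sin 43° sin 17° = 1/2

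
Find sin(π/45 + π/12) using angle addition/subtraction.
sin(π/45 + π/12) = sin π/45 cos π/12 + cos π/45 sin π/12 = 0.3256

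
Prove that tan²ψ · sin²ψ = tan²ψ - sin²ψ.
RHS = sin²ψ/cos²ψ - sin²ψ = sin²ψ(1/cos²ψ - 1) = sin²ψ · (1 - cos²ψ)/cos²ψ = sin²ψ · sin²ψ/cos²ψ = sin²ψ · tan²ψ = LHS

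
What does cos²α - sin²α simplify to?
cos²α - sin²α = cos(2α) (using Double angle)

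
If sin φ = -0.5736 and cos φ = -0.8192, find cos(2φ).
cos(2φ) = cos²φ - sin²φ = 0.3421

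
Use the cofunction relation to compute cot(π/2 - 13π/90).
cot(π/2 - 13π/90) = tan(13π/90) = 0.4877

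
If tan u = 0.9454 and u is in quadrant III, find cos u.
cos u = -0.7267 (using tan²u + 1 = sec²u)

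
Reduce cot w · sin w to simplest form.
cot w · sin w = cos w (using Quotient identity)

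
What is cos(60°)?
cos(60°) = 1/2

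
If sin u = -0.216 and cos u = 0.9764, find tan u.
tan u = sin u / cos u = -0.2212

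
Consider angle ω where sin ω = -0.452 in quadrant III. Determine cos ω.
cos ω = ±√(1 - sin²ω) = -0.892 (negative in QIII)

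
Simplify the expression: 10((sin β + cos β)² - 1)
10((sin β + cos β)² - 1) = 10(sin(2β)) (using Pythagorean + double angle)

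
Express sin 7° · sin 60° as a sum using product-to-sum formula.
sin 7° sin 60° = (1/2)[cos(7°-60°) - cos(7°+60°)]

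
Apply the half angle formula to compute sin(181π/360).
sin(181π/360) = √((1 - cos 181π/180)/2) = 1.0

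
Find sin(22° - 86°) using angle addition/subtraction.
sin(22° - 86°) = sin 22° cos 86° - cos 22° sin 86° = -0.8988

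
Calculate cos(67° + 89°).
cos(67° + 89°) = cos 67° cos 89° - sin 67° sin 89° = -0.9135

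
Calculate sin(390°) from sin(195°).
sin(390°) = 2 sin 195° cos 195° = 1/2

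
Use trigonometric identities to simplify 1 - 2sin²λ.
1 - 2sin²λ = cos(2λ) (using Double angle)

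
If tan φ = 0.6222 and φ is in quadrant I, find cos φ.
cos φ = 0.8491 (using tan²φ + 1 = sec²φ)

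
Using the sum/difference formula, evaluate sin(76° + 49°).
sin(76° + 49°) = sin 76° cos 49° + cos 76° sin 49° = 0.8192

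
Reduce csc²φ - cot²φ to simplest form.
csc²φ - cot²φ = 1 (using Pythagorean identity)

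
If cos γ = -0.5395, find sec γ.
sec γ = 1/cos γ = -1.854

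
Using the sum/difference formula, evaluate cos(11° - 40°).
cos(11° - 40°) = cos 11° cos 40° + sin 11° sin 40° = 0.8746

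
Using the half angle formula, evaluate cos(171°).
cos(171°) = -√((1 + cos 342°)/2) = -0.9877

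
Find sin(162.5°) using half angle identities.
sin(162.5°) = √((1 - cos 325°)/2) = 0.3007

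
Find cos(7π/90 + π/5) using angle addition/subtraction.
cos(7π/90 + π/5) = cos 7π/90 cos π/5 - sin 7π/90 sin π/5 = 0.6428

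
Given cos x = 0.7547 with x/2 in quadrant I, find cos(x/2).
cos(x/2) = ±√((1 + cos x)/2); positive since x/2 ∈ QI, so cos(x/2) = 0.9367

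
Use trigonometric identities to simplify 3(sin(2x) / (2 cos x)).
3(sin(2x) / (2 cos x)) = 3(sin x) (using Double angle)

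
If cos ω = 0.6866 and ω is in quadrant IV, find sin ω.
sin ω = -0.727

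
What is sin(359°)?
sin(359°) = -0.01745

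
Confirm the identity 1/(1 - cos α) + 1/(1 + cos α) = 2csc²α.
LHS = [(1 + cos α) + (1 - cos α)] / [(1 - cos α)(1 + cos α)] = 2/(1 - cos²α) = 2/sin²α = 2csc²α = RHS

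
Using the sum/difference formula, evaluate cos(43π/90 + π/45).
cos(43π/90 + π/45) = cos 43π/90 cos π/45 - sin 43π/90 sin π/45 = 0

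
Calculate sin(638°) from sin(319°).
sin(638°) = 2 sin 319° cos 319° = -0.9903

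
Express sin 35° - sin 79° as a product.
sin 35° - sin 79° = 2 cos(57°) sin(-22°)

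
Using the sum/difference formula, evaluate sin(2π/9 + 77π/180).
sin(2π/9 + 77π/180) = sin 2π/9 cos 77π/180 + cos 2π/9 sin 77π/180 = 0.891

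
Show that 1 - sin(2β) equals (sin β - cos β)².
RHS = sin²β - 2 sin β cos β + cos²β = (sin²β + cos²β) - 2 sin β cos β = 1 - sin(2β) = LHS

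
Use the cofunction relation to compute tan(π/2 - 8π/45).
tan(π/2 - 8π/45) = cot(8π/45) = 1.6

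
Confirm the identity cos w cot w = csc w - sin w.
RHS = 1/sin w - sin w = (1 - sin²w)/sin w = cos²w/sin w = cos w · (cos w/sin w) = cos w cot w = LHS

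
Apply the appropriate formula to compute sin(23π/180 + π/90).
sin(23π/180 + π/90) = sin 23π/180 cos π/90 + cos 23π/180 sin π/90 = 0.4226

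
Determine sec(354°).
sec(354°) = 1.006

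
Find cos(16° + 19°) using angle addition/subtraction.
cos(16° + 19°) = cos 16° cos 19° - sin 16° sin 19° = 0.8192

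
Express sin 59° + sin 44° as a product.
sin 59° + sin 44° = 2 sin(51.5°) cos(7.5°)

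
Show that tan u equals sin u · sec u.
RHS = sin u · (1/cos u) = sin u/cos u = tan u = LHS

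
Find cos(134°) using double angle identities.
cos(134°) = cos²67° - sin²67° = -0.6947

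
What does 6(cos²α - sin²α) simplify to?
6(cos²α - sin²α) = 6(cos(2α)) (using Double angle)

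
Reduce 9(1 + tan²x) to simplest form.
9(1 + tan²x) = 9(sec²x) (using Pythagorean identity)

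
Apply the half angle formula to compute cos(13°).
cos(13°) = √((1 + cos 26°)/2) = 0.9744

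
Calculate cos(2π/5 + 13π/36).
cos(2π/5 + 13π/36) = cos 2π/5 cos 13π/36 - sin 2π/5 sin 13π/36 = -0.7314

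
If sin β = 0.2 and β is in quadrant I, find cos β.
cos β = 0.9798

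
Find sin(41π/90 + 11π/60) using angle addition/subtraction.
sin(41π/90 + 11π/60) = sin 41π/90 cos 11π/60 + cos 41π/90 sin 11π/60 = 0.9063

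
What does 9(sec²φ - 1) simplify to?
9(sec²φ - 1) = 9(tan²φ) (using Pythagorean identity)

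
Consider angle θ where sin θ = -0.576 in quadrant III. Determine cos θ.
cos θ = ±√(1 - sin²θ) = -0.8174 (negative in QIII)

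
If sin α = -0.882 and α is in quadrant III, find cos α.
cos α = -0.4712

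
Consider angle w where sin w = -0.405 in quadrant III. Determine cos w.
cos w = ±√(1 - sin²w) = -0.9143 (negative in QIII)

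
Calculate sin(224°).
sin(224°) = -0.6947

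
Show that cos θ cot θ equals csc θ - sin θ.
RHS = 1/sin θ - sin θ = (1 - sin²θ)/sin θ = cos²θ/sin θ = cos θ · (cos θ/sin θ) = cos θ cot θ = LHS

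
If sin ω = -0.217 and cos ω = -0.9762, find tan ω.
tan ω = sin ω / cos ω = 0.2223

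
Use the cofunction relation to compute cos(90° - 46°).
cos(90° - 46°) = sin(46°) = 0.7193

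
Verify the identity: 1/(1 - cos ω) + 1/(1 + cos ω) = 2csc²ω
LHS = [(1 + cos ω) + (1 - cos ω)] / [(1 - cos ω)(1 + cos ω)] = 2/(1 - cos²ω) = 2/sin²ω = 2csc²ω = RHS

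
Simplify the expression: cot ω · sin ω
cot ω · sin ω = cos ω (using Quotient identity)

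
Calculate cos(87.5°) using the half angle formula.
cos(87.5°) = √((1 + cos 175°)/2) = 0.04362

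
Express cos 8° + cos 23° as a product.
cos 8° + cos 23° = 2 cos(15.5°) cos(-7.5°)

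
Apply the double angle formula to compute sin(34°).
sin(34°) = 2 sin 17° cos 17° = 0.5592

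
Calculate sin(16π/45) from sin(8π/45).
sin(16π/45) = 2 sin 8π/45 cos 8π/45 = 0.8988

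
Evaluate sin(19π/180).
sin(19π/180) = 0.3256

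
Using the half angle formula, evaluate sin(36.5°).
sin(36.5°) = √((1 - cos 73°)/2) = 0.5948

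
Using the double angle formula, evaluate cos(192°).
cos(192°) = cos²96° - sin²96° = -0.9781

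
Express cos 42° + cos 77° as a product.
cos 42° + cos 77° = 2 cos(59.5°) cos(-17.5°)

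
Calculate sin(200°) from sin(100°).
sin(200°) = 2 sin 100° cos 100° = -0.342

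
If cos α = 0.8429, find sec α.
sec α = 1/cos α = 1.186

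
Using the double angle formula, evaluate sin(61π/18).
sin(61π/18) = 2 sin 61π/36 cos 61π/36 = -0.9397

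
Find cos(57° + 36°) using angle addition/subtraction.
cos(57° + 36°) = cos 57° cos 36° - sin 57° sin 36° = -0.05234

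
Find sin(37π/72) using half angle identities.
sin(37π/72) = √((1 - cos 37π/36)/2) = 0.999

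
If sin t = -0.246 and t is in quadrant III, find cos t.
cos t = -0.9693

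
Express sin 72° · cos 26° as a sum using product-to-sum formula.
sin 72° cos 26° = (1/2)[sin(72°+26°) + sin(72°-26°)]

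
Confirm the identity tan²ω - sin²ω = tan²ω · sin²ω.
LHS = sin²ω/cos²ω - sin²ω = sin²ω(1/cos²ω - 1) = sin²ω · (1 - cos²ω)/cos²ω = sin²ω · sin²ω/cos²ω = sin²ω · tan²ω = RHS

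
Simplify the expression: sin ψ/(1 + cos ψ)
sin ψ/(1 + cos ψ) = tan(ψ/2) (using Half angle)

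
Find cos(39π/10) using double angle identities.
cos(39π/10) = cos²39π/20 - sin²39π/20 = 0.9511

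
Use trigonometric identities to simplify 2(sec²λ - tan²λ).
2(sec²λ - tan²λ) = 2 (using Pythagorean identity)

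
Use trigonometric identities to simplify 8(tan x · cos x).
8(tan x · cos x) = 8(sin x) (using Quotient identity)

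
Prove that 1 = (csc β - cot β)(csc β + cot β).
RHS = csc²β - cot²β = (1 + cot²β) - cot²β = 1 = LHS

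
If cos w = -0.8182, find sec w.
sec w = 1/cos w = -1.222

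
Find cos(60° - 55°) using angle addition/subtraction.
cos(60° - 55°) = cos 60° cos 55° + sin 60° sin 55° = 0.9962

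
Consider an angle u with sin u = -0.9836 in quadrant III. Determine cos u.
cos u = ±√(1 - sin²u) = -0.1804 (negative in QIII)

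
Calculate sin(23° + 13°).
sin(23° + 13°) = sin 23° cos 13° + cos 23° sin 13° = 0.5878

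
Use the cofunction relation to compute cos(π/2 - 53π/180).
cos(π/2 - 53π/180) = sin(53π/180) = 0.7986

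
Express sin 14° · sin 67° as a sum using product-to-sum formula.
sin 14° sin 67° = (1/2)[cos(14°-67°) - cos(14°+67°)]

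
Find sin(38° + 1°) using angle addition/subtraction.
sin(38° + 1°) = sin 38° cos 1° + cos 38° sin 1° = 0.6293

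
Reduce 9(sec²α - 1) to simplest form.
9(sec²α - 1) = 9(tan²α) (using Pythagorean identity)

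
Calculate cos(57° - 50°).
cos(57° - 50°) = cos 57° cos 50° + sin 57° sin 50° = 0.9925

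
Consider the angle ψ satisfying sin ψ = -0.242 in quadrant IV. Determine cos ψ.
cos ψ = √(1 - sin²ψ) = 0.9703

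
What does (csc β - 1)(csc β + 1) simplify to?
(csc β - 1)(csc β + 1) = cot²β (using Diff. of squares)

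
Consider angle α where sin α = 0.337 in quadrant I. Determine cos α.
cos α = √(1 - sin²α) = 0.9415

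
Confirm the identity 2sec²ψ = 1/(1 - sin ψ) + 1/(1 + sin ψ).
RHS = [(1 + sin ψ) + (1 - sin ψ)] / [(1 - sin ψ)(1 + sin ψ)] = 2/(1 - sin²ψ) = 2/cos²ψ = 2sec²ψ = LHS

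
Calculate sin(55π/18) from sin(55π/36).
sin(55π/18) = 2 sin 55π/36 cos 55π/36 = -0.1736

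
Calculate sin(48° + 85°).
sin(48° + 85°) = sin 48° cos 85° + cos 48° sin 85° = 0.7314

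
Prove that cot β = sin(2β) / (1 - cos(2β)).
RHS = 2 sin β cos β / (2sin²β) = cos β/sin β = cot β = LHS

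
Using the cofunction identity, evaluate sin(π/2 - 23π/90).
sin(π/2 - 23π/90) = cos(23π/90) = 0.6947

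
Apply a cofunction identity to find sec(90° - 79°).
sec(90° - 79°) = csc(79°) = 1.019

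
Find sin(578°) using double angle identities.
sin(578°) = 2 sin 289° cos 289° = -0.6157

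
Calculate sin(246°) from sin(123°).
sin(246°) = 2 sin 123° cos 123° = -0.9135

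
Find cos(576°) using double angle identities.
cos(576°) = cos²288° - sin²288° = -0.809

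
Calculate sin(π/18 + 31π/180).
sin(π/18 + 31π/180) = sin π/18 cos 31π/180 + cos π/18 sin 31π/180 = 0.6561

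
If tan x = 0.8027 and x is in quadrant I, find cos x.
cos x = 0.7798 (using tan²x + 1 = sec²x)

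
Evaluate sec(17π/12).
sec(17π/12) = -3.864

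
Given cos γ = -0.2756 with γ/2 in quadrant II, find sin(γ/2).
sin(γ/2) = ±√((1 - cos γ)/2); positive since γ/2 ∈ QII, so sin(γ/2) = 0.7986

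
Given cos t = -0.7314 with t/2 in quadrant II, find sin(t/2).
sin(t/2) = ±√((1 - cos t)/2); positive since t/2 ∈ QII, so sin(t/2) = 0.9304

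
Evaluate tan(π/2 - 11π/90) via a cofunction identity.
tan(π/2 - 11π/90) = cot(11π/90) = 2.475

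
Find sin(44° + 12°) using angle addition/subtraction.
sin(44° + 12°) = sin 44° cos 12° + cos 44° sin 12° = 0.829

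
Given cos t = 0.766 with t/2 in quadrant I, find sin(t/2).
sin(t/2) = ±√((1 - cos t)/2); positive since t/2 ∈ QI, so sin(t/2) = 0.3421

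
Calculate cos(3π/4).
cos(3π/4) = -√2/2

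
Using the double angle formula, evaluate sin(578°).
sin(578°) = 2 sin 289° cos 289° = -0.6157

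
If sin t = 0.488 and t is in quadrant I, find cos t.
cos t = 0.8728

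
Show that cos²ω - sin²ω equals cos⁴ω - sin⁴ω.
RHS = (cos²ω - sin²ω)(cos²ω + sin²ω) = (cos²ω - sin²ω) · 1 = cos²ω - sin²ω = LHS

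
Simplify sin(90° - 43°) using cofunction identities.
sin(90° - 43°) = cos(43°)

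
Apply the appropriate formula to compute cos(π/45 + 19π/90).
cos(π/45 + 19π/90) = cos π/45 cos 19π/90 - sin π/45 sin 19π/90 = 0.7431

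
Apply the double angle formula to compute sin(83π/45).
sin(83π/45) = 2 sin 83π/90 cos 83π/90 = -0.4695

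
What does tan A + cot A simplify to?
tan A + cot A = sec A csc A (using Quotient identities)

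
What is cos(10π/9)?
cos(10π/9) = -0.9397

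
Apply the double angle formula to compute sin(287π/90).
sin(287π/90) = 2 sin 287π/180 cos 287π/180 = -0.5592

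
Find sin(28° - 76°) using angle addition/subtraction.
sin(28° - 76°) = sin 28° cos 76° - cos 28° sin 76° = -0.7431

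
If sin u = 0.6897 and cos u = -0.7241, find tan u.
tan u = sin u / cos u = -0.9525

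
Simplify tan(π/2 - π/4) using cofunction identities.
tan(π/2 - π/4) = cot(π/4)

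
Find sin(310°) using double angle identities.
sin(310°) = 2 sin 155° cos 155° = -0.766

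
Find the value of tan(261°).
tan(261°) = 6.314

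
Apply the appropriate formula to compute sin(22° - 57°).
sin(22° - 57°) = sin 22° cos 57° - cos 22° sin 57° = -0.5736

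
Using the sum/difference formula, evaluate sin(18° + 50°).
sin(18° + 50°) = sin 18° cos 50° + cos 18° sin 50° = 0.9272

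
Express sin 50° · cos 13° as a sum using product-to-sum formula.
sin 50° cos 13° = (1/2)[sin(50°+13°) + sin(50°-13°)]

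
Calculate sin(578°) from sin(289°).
sin(578°) = 2 sin 289° cos 289° = -0.6157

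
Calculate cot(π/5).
cot(π/5) = 1.376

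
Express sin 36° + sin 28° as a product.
sin 36° + sin 28° = 2 sin(32°) cos(4°)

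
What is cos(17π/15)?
cos(17π/15) = -0.9135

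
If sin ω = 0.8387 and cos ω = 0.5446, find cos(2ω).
cos(2ω) = cos²ω - sin²ω = -0.4068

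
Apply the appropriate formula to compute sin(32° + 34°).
sin(32° + 34°) = sin 32° cos 34° + cos 32° sin 34° = 0.9135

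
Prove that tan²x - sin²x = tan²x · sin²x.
LHS = sin²x/cos²x - sin²x = sin²x(1/cos²x - 1) = sin²x · (1 - cos²x)/cos²x = sin²x · sin²x/cos²x = sin²x · tan²x = RHS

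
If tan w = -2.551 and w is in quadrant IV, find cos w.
cos w = 0.365 (using tan²w + 1 = sec²w)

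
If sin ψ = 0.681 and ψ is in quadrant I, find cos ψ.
cos ψ = 0.7323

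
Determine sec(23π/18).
sec(23π/18) = -1.556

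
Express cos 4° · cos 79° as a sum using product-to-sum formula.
cos 4° cos 79° = (1/2)[cos(4°-79°) + cos(4°+79°)]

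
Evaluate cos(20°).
cos(20°) = 0.9397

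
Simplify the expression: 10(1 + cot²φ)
10(1 + cot²φ) = 10(csc²φ) (using Pythagorean identity)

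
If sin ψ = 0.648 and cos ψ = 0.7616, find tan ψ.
tan ψ = sin ψ / cos ψ = 0.8508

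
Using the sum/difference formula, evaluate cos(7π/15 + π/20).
cos(7π/15 + π/20) = cos 7π/15 cos π/20 - sin 7π/15 sin π/20 = -0.05234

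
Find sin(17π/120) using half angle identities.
sin(17π/120) = √((1 - cos 17π/60)/2) = 0.4305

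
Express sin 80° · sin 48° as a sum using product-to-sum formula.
sin 80° sin 48° = (1/2)[cos(80°-48°) - cos(80°+48°)]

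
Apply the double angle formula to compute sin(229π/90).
sin(229π/90) = 2 sin 229π/180 cos 229π/180 = 0.9903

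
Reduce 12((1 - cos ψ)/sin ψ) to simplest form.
12((1 - cos ψ)/sin ψ) = 12(tan(ψ/2)) (using Half angle)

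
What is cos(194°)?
cos(194°) = -0.9703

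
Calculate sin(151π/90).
sin(151π/90) = -0.848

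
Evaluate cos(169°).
cos(169°) = -0.9816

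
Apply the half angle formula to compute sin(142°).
sin(142°) = √((1 - cos 284°)/2) = 0.6157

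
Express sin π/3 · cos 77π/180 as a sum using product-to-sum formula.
sin π/3 cos 77π/180 = (1/2)[sin(π/3+77π/180) + sin(π/3-77π/180)]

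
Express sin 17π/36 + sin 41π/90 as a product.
sin 17π/36 + sin 41π/90 = 2 sin(167π/360) cos(π/120)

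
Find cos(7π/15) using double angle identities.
cos(7π/15) = 2cos²7π/30 - 1 = 0.1045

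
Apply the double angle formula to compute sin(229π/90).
sin(229π/90) = 2 sin 229π/180 cos 229π/180 = 0.9903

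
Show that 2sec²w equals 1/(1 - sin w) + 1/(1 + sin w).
RHS = [(1 + sin w) + (1 - sin w)] / [(1 - sin w)(1 + sin w)] = 2/(1 - sin²w) = 2/cos²w = 2sec²w = LHS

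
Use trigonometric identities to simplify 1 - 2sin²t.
1 - 2sin²t = cos(2t) (using Double angle)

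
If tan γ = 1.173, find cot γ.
cot γ = 1/tan γ = 0.8525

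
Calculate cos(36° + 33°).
cos(36° + 33°) = cos 36° cos 33° - sin 36° sin 33° = 0.3584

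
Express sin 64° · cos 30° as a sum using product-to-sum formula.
sin 64° cos 30° = (1/2)[sin(64°+30°) + sin(64°-30°)]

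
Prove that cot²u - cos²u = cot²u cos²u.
LHS = cos²u/sin²u - cos²u = cos²u(1/sin²u - 1) = cos²u · (1 - sin²u)/sin²u = cos²u · cos²u/sin²u = cos²u · cot²u = RHS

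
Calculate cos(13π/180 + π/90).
cos(13π/180 + π/90) = cos 13π/180 cos π/90 - sin 13π/180 sin π/90 = (√6+√2)/4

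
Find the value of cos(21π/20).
cos(21π/20) = -0.9877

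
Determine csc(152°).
csc(152°) = 2.13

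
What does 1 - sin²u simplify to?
1 - sin²u = cos²u (using Pythagorean identity)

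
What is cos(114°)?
cos(114°) = -0.4067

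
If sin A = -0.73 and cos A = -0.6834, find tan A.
tan A = sin A / cos A = 1.068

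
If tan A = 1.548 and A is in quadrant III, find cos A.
cos A = -0.5426 (using tan²A + 1 = sec²A)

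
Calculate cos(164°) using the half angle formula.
cos(164°) = -√((1 + cos 328°)/2) = -0.9613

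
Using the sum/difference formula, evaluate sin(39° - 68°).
sin(39° - 68°) = sin 39° cos 68° - cos 39° sin 68° = -0.4848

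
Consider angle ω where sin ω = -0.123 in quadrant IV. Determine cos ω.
cos ω = √(1 - sin²ω) = 0.9924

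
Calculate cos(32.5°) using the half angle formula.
cos(32.5°) = √((1 + cos 65°)/2) = 0.8434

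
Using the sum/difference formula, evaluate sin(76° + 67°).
sin(76° + 67°) = sin 76° cos 67° + cos 76° sin 67° = 0.6018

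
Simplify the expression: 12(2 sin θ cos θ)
12(2 sin θ cos θ) = 12(sin(2θ)) (using Double angle)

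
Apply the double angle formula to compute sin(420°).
sin(420°) = 2 sin 210° cos 210° = √3/2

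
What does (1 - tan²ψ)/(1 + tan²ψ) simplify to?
(1 - tan²ψ)/(1 + tan²ψ) = cos(2ψ) (using Double angle)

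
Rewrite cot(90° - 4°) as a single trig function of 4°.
cot(90° - 4°) = tan(4°)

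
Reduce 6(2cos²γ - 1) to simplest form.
6(2cos²γ - 1) = 6(cos(2γ)) (using Double angle)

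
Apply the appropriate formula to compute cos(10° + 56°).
cos(10° + 56°) = cos 10° cos 56° - sin 10° sin 56° = 0.4067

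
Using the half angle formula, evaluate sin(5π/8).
sin(5π/8) = √((1 - cos 5π/4)/2) = √(2+√2)/2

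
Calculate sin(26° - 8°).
sin(26° - 8°) = sin 26° cos 8° - cos 26° sin 8° = 0.309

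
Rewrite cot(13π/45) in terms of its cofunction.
cot(13π/45) = tan(π/2 - 13π/45) = tan(19π/90)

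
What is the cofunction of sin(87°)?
sin(87°) = cos(90° - 87°) = cos(3°)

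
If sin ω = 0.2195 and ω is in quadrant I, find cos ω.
cos ω = 0.9756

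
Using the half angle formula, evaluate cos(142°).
cos(142°) = -√((1 + cos 284°)/2) = -0.788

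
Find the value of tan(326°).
tan(326°) = -0.6745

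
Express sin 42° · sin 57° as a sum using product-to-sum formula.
sin 42° sin 57° = (1/2)[cos(42°-57°) - cos(42°+57°)]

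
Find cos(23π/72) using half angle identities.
cos(23π/72) = √((1 + cos 23π/36)/2) = 0.5373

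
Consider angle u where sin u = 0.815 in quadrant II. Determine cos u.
cos u = ±√(1 - sin²u) = -0.5795 (negative in QII)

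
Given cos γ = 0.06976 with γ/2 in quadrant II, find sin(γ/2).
sin(γ/2) = ±√((1 - cos γ)/2); positive since γ/2 ∈ QII, so sin(γ/2) = 0.682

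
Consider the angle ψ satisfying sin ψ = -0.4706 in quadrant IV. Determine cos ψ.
cos ψ = √(1 - sin²ψ) = 0.8823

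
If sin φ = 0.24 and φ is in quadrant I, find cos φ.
cos φ = 0.9708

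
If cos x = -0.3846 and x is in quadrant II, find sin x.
sin x = 0.9231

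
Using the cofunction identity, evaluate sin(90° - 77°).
sin(90° - 77°) = cos(77°) = 0.225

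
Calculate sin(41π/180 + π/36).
sin(41π/180 + π/36) = sin 41π/180 cos π/36 + cos 41π/180 sin π/36 = 0.7193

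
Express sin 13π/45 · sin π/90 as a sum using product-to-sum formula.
sin 13π/45 sin π/90 = (1/2)[cos(13π/45-π/90) - cos(13π/45+π/90)]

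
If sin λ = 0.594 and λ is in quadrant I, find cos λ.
cos λ = 0.8045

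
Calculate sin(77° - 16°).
sin(77° - 16°) = sin 77° cos 16° - cos 77° sin 16° = 0.8746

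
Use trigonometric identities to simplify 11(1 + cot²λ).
11(1 + cot²λ) = 11(csc²λ) (using Pythagorean identity)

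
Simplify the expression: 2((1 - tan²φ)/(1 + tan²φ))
2((1 - tan²φ)/(1 + tan²φ)) = 2(cos(2φ)) (using Double angle)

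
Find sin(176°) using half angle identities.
sin(176°) = √((1 - cos 352°)/2) = 0.06976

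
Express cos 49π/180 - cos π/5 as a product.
cos 49π/180 - cos π/5 = -2 sin(17π/72) sin(13π/360)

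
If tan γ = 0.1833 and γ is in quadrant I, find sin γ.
sin γ = 0.1803 (using tan²γ + 1 = sec²γ)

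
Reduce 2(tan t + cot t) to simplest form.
2(tan t + cot t) = 2(sec t csc t) (using Quotient identities)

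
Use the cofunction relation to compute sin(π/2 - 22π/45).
sin(π/2 - 22π/45) = cos(22π/45) = 0.0349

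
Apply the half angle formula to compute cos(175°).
cos(175°) = -√((1 + cos 350°)/2) = -0.9962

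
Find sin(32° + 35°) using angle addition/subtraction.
sin(32° + 35°) = sin 32° cos 35° + cos 32° sin 35° = 0.9205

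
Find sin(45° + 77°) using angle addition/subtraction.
sin(45° + 77°) = sin 45° cos 77° + cos 45° sin 77° = 0.848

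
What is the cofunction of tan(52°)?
tan(52°) = cot(90° - 52°) = cot(38°)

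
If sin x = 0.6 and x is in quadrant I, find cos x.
cos x = 0.8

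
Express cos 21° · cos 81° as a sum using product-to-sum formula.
cos 21° cos 81° = (1/2)[cos(21°-81°) + cos(21°+81°)]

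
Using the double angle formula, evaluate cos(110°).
cos(110°) = cos²55° - sin²55° = -0.342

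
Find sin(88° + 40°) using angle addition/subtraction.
sin(88° + 40°) = sin 88° cos 40° + cos 88° sin 40° = 0.788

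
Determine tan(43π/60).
tan(43π/60) = -1.235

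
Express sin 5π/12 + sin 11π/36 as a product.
sin 5π/12 + sin 11π/36 = 2 sin(13π/36) cos(π/18)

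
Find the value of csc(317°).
csc(317°) = -1.466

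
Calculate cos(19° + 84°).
cos(19° + 84°) = cos 19° cos 84° - sin 19° sin 84° = -0.225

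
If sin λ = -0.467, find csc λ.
csc λ = 1/sin λ = -2.141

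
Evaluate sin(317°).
sin(317°) = -0.682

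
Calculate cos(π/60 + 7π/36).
cos(π/60 + 7π/36) = cos π/60 cos 7π/36 - sin π/60 sin 7π/36 = 0.788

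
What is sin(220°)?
sin(220°) = -0.6428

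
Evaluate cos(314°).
cos(314°) = 0.6947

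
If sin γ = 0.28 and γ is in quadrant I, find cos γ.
cos γ = 0.96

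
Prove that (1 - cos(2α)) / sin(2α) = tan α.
LHS = 2sin²α / (2 sin α cos α) = sin α/cos α = tan α = RHS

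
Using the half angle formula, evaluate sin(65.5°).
sin(65.5°) = √((1 - cos 131°)/2) = 0.91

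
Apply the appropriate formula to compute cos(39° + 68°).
cos(39° + 68°) = cos 39° cos 68° - sin 39° sin 68° = -0.2924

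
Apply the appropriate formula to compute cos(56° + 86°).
cos(56° + 86°) = cos 56° cos 86° - sin 56° sin 86° = -0.788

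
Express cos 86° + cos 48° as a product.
cos 86° + cos 48° = 2 cos(67°) cos(19°)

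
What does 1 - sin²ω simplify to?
1 - sin²ω = cos²ω (using Pythagorean identity)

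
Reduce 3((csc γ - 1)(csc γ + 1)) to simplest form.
3((csc γ - 1)(csc γ + 1)) = 3(cot²γ) (using Diff. of squares)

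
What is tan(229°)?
tan(229°) = 1.15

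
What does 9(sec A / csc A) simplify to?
9(sec A / csc A) = 9(tan A) (using Reciprocal identities)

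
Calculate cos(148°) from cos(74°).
cos(148°) = cos²74° - sin²74° = -0.848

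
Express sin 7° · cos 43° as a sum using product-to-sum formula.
sin 7° cos 43° = (1/2)[sin(7°+43°) + sin(7°-43°)]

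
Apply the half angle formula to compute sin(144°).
sin(144°) = √((1 - cos 288°)/2) = 0.5878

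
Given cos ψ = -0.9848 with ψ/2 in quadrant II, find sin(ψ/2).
sin(ψ/2) = ±√((1 - cos ψ)/2); positive since ψ/2 ∈ QII, so sin(ψ/2) = 0.9962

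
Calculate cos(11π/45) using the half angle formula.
cos(11π/45) = √((1 + cos 22π/45)/2) = 0.7193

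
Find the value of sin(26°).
sin(26°) = 0.4384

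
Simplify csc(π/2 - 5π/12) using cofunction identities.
csc(π/2 - 5π/12) = sec(5π/12)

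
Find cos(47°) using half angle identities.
cos(47°) = √((1 + cos 94°)/2) = 0.682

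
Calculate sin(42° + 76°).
sin(42° + 76°) = sin 42° cos 76° + cos 42° sin 76° = 0.8829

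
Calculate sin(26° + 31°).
sin(26° + 31°) = sin 26° cos 31° + cos 26° sin 31° = 0.8387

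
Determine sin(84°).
sin(84°) = 0.9945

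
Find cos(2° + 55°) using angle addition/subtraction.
cos(2° + 55°) = cos 2° cos 55° - sin 2° sin 55° = 0.5446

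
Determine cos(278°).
cos(278°) = 0.1392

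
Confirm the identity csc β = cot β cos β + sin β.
RHS = cos²β/sin β + sin β = (cos²β + sin²β)/sin β = 1/sin β = csc β = LHS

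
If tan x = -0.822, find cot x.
cot x = 1/tan x = -1.217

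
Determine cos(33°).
cos(33°) = 0.8387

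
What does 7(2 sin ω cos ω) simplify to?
7(2 sin ω cos ω) = 7(sin(2ω)) (using Double angle)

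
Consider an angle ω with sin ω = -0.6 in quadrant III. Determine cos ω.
cos ω = ±√(1 - sin²ω) = -0.8 (negative in QIII)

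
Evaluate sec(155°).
sec(155°) = -1.103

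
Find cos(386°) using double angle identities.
cos(386°) = cos²193° - sin²193° = 0.8988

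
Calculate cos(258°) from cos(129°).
cos(258°) = cos²129° - sin²129° = -0.2079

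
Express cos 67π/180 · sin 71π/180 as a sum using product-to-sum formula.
cos 67π/180 sin 71π/180 = (1/2)[sin(67π/180+71π/180) - sin(67π/180-71π/180)]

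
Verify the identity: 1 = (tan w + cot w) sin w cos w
RHS = (sin w/cos w + cos w/sin w) sin w cos w = ((sin²w + cos²w)/(sin w cos w)) · sin w cos w = sin²w + cos²w = 1 = LHS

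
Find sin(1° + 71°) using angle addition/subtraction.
sin(1° + 71°) = sin 1° cos 71° + cos 1° sin 71° = 0.9511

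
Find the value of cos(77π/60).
cos(77π/60) = -0.6293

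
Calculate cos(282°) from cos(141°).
cos(282°) = cos²141° - sin²141° = 0.2079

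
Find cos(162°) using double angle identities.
cos(162°) = cos²81° - sin²81° = -0.9511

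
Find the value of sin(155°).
sin(155°) = 0.4226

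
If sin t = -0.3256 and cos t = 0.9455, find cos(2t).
cos(2t) = cos²t - sin²t = 0.788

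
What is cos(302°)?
cos(302°) = 0.5299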